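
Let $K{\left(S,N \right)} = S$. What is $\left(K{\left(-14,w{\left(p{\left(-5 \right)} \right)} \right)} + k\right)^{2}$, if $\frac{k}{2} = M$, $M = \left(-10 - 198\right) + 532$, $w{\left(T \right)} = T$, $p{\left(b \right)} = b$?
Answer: $401956$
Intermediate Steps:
$M = 324$ ($M = -208 + 532 = 324$)
$k = 648$ ($k = 2 \cdot 324 = 648$)
$\left(K{\left(-14,w{\left(p{\left(-5 \right)} \right)} \right)} + k\right)^{2} = \left(-14 + 648\right)^{2} = 634^{2} = 401956$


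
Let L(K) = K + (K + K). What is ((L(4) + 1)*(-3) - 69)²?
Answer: 11664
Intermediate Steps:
L(K) = 3*K (L(K) = K + 2*K = 3*K)
((L(4) + 1)*(-3) - 69)² = ((3*4 + 1)*(-3) - 69)² = ((12 + 1)*(-3) - 69)² = (13*(-3) - 69)² = (-39 - 69)² = (-108)² = 11664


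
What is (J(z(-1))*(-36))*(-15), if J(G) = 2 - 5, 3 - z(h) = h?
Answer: -1620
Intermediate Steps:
z(h) = 3 - h
J(G) = -3
(J(z(-1))*(-36))*(-15) = -3*(-36)*(-15) = 108*(-15) = -1620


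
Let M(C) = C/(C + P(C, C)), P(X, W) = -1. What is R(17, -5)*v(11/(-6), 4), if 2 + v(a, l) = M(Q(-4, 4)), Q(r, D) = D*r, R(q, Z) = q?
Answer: -18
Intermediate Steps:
M(C) = C/(-1 + C) (M(C) = C/(C - 1) = C/(-1 + C))
v(a, l) = -18/17 (v(a, l) = -2 + (4*(-4))/(-1 + 4*(-4)) = -2 - 16/(-1 - 16) = -2 - 16/(-17) = -2 - 16*(-1/17) = -2 + 16/17 = -18/17)
R(17, -5)*v(11/(-6), 4) = 17*(-18/17) = -18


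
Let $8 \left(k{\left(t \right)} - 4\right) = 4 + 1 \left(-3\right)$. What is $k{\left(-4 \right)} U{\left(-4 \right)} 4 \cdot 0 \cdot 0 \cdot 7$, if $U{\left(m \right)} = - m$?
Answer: $0$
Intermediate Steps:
$k{\left(t \right)} = \frac{33}{8}$ ($k{\left(t \right)} = 4 + \frac{4 + 1 \left(-3\right)}{8} = 4 + \frac{4 - 3}{8} = 4 + \frac{1}{8} \cdot 1 = 4 + \frac{1}{8} = \frac{33}{8}$)
$k{\left(-4 \right)} U{\left(-4 \right)} 4 \cdot 0 \cdot 0 \cdot 7 = \frac{33 \left(-1\right) \left(-4\right) 4 \cdot 0 \cdot 0 \cdot 7}{8} = \frac{33 \cdot 4 \cdot 0 \cdot 0 \cdot 7}{8} = \frac{33 \cdot 4 \cdot 0 \cdot 7}{8} = \frac{33 \cdot 0 \cdot 7}{8} = \frac{33}{8} \cdot 0 = 0$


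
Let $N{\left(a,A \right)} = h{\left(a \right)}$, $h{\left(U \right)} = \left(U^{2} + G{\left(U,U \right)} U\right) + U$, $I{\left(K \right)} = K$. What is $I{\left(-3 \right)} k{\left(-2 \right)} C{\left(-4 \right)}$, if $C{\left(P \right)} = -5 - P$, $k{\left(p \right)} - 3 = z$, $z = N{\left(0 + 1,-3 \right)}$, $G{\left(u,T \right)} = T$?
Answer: $18$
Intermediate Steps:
$h{\left(U \right)} = U + 2 U^{2}$ ($h{\left(U \right)} = \left(U^{2} + U U\right) + U = \left(U^{2} + U^{2}\right) + U = 2 U^{2} + U = U + 2 U^{2}$)
$N{\left(a,A \right)} = a \left(1 + 2 a\right)$
$z = 3$ ($z = \left(0 + 1\right) \left(1 + 2 \left(0 + 1\right)\right) = 1 \left(1 + 2 \cdot 1\right) = 1 \left(1 + 2\right) = 1 \cdot 3 = 3$)
$k{\left(p \right)} = 6$ ($k{\left(p \right)} = 3 + 3 = 6$)
$I{\left(-3 \right)} k{\left(-2 \right)} C{\left(-4 \right)} = \left(-3\right) 6 \left(-5 - -4\right) = - 18 \left(-5 + 4\right) = \left(-18\right) \left(-1\right) = 18$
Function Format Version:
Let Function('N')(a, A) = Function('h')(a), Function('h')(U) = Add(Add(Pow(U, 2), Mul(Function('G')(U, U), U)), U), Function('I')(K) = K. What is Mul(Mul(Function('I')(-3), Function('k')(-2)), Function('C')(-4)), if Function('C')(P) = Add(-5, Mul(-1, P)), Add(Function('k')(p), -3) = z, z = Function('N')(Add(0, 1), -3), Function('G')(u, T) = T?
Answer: 18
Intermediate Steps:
Function('h')(U) = Add(U, Mul(2, Pow(U, 2))) (Function('h')(U) = Add(Add(Pow(U, 2), Mul(U, U)), U) = Add(Add(Pow(U, 2), Pow(U, 2)), U) = Add(Mul(2, Pow(U, 2)), U) = Add(U, Mul(2, Pow(U, 2))))
Function('N')(a, A) = Mul(a, Add(1, Mul(2, a)))
z = 3 (z = Mul(Add(0, 1), Add(1, Mul(2, Add(0, 1)))) = Mul(1, Add(1, Mul(2, 1))) = Mul(1, Add(1, 2)) = Mul(1, 3) = 3)
Function('k')(p) = 6 (Function('k')(p) = Add(3, 3) = 6)
Mul(Mul(Function('I')(-3), Function('k')(-2)), Function('C')(-4)) = Mul(Mul(-3, 6), Add(-5, Mul(-1, -4))) = Mul(-18, Add(-5, 4)) = Mul(-18, -1) = 18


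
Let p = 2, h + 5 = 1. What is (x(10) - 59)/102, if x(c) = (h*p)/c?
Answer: -299/510 ≈ -0.58627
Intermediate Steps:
h = -4 (h = -5 + 1 = -4)
x(c) = -8/c (x(c) = (-4*2)/c = -8/c)
(x(10) - 59)/102 = (-8/10 - 59)/102 = (-8*⅒ - 59)*(1/102) = (-⅘ - 59)*(1/102) = -299/5*1/102 = -299/510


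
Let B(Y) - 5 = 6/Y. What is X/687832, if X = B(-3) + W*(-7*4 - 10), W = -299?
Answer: 11365/687832 ≈ 0.016523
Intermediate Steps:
B(Y) = 5 + 6/Y
X = 11365 (X = (5 + 6/(-3)) - 299*(-7*4 - 10) = (5 + 6*(-1/3)) - 299*(-28 - 10) = (5 - 2) - 299*(-38) = 3 + 11362 = 11365)
X/687832 = 11365/687832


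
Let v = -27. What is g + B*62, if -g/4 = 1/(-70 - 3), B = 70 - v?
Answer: 439026/73 ≈ 6014.1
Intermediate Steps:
B = 97 (B = 70 - 1*(-27) = 70 + 27 = 97)
g = 4/73 (g = -4/(-70 - 3) = -4/(-73) = -4*(-1/73) = 4/73 ≈ 0.054795)
g + B*62 = 4/73 + 97*62 = 4/73 + 6014 = 439026/73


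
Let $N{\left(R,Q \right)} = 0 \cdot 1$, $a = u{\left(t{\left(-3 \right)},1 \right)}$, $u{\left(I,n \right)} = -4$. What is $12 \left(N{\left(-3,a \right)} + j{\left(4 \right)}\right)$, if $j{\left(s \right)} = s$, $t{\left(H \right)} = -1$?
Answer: $48$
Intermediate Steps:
$a = -4$
$N{\left(R,Q \right)} = 0$
$12 \left(N{\left(-3,a \right)} + j{\left(4 \right)}\right) = 12 \left(0 + 4\right) = 12 \cdot 4 = 48$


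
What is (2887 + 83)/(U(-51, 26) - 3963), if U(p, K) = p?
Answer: -165/223 ≈ -0.73991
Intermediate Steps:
(2887 + 83)/(U(-51, 26) - 3963) = (2887 + 83)/(-51 - 3963) = 2970/(-4014) = 2970*(-1/4014) = -165/223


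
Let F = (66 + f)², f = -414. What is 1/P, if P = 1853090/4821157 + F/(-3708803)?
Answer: 17880721545071/6288884353942 ≈ 2.8432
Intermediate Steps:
F = 121104 (F = (66 - 414)² = (-348)² = 121104)
P = 6288884353942/17880721545071 (P = 1853090/4821157 + 121104/(-3708803) = 1853090*(1/4821157) + 121104*(-1/3708803) = 1853090/4821157 - 121104/3708803 = 6288884353942/17880721545071 ≈ 0.35171)
1/P = 1/(6288884353942/17880721545071) = 17880721545071/6288884353942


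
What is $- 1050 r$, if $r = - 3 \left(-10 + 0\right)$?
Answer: $-31500$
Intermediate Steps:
$r = 30$ ($r = \left(-3\right) \left(-10\right) = 30$)
$- 1050 r = \left(-1050\right) 30 = -31500$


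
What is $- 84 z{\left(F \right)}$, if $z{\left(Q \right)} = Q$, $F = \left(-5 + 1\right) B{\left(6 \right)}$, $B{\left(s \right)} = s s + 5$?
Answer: $13776$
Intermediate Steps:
$B{\left(s \right)} = 5 + s^{2}$ ($B{\left(s \right)} = s^{2} + 5 = 5 + s^{2}$)
$F = -164$ ($F = \left(-5 + 1\right) \left(5 + 6^{2}\right) = - 4 \left(5 + 36\right) = \left(-4\right) 41 = -164$)
$- 84 z{\left(F \right)} = \left(-84\right) \left(-164\right) = 13776$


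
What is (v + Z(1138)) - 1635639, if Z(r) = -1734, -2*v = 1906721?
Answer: -5181467/2 ≈ -2.5907e+6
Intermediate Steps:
v = -1906721/2 (v = -½*1906721 = -1906721/2 ≈ -9.5336e+5)
(v + Z(1138)) - 1635639 = (-1906721/2 - 1734) - 1635639 = -1910189/2 - 1635639 = -5181467/2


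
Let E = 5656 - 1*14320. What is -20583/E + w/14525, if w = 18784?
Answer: 153904217/41948200 ≈ 3.6689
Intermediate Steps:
E = -8664 (E = 5656 - 14320 = -8664)
-20583/E + w/14525 = -20583/(-8664) + 18784/14525 = -20583*(-1/8664) + 18784*(1/14525) = 6861/2888 + 18784/14525 = 153904217/41948200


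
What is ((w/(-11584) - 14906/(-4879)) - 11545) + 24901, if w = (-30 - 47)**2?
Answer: 755002639129/56518336 ≈ 13359.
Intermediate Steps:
w = 5929 (w = (-77)**2 = 5929)
((w/(-11584) - 14906/(-4879)) - 11545) + 24901 = ((5929/(-11584) - 14906/(-4879)) - 11545) + 24901 = ((5929*(-1/11584) - 14906*(-1/4879)) - 11545) + 24901 = ((-5929/11584 + 14906/4879) - 11545) + 24901 = (143743513/56518336 - 11545) + 24901 = -652360445607/56518336 + 24901 = 755002639129/56518336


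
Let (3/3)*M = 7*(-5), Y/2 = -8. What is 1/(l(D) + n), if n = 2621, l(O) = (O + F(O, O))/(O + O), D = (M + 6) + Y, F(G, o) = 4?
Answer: 90/235931 ≈ 0.00038147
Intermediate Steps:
Y = -16 (Y = 2*(-8) = -16)
M = -35 (M = 7*(-5) = -35)
D = -45 (D = (-35 + 6) - 16 = -29 - 16 = -45)
l(O) = (4 + O)/(2*O) (l(O) = (O + 4)/(O + O) = (4 + O)/((2*O)) = (4 + O)*(1/(2*O)) = (4 + O)/(2*O))
1/(l(D) + n) = 1/((1/2)*(4 - 45)/(-45) + 2621) = 1/((1/2)*(-1/45)*(-41) + 2621) = 1/(41/90 + 2621) = 1/(235931/90) = 90/235931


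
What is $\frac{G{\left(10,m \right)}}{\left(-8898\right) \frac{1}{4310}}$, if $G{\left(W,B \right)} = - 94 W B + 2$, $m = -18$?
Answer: $- \frac{36466910}{4449} \approx -8196.7$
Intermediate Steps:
$G{\left(W,B \right)} = 2 - 94 B W$ ($G{\left(W,B \right)} = - 94 B W + 2 = 2 - 94 B W$)
$\frac{G{\left(10,m \right)}}{\left(-8898\right) \frac{1}{4310}} = \frac{2 - \left(-1692\right) 10}{\left(-8898\right) \frac{1}{4310}} = \frac{2 + 16920}{\left(-8898\right) \frac{1}{4310}} = \frac{16922}{- \frac{4449}{2155}} = 16922 \left(- \frac{2155}{4449}\right) = - \frac{36466910}{4449}$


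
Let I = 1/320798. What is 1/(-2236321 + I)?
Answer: -320798/717407304157 ≈ -4.4716e-7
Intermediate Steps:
I = 1/320798 ≈ 3.1172e-6
1/(-2236321 + I) = 1/(-2236321 + 1/320798) = 1/(-717407304157/320798) = -320798/717407304157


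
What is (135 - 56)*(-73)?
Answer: -5767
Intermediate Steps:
(135 - 56)*(-73) = 79*(-73) = -5767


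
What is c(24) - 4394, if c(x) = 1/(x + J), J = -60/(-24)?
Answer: -232880/53 ≈ -4394.0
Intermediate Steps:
J = 5/2 (J = -60*(-1/24) = 5/2 ≈ 2.5000)
c(x) = 1/(5/2 + x) (c(x) = 1/(x + 5/2) = 1/(5/2 + x))
c(24) - 4394 = 2/(5 + 2*24) - 4394 = 2/(5 + 48) - 4394 = 2/53 - 4394 = -232880/53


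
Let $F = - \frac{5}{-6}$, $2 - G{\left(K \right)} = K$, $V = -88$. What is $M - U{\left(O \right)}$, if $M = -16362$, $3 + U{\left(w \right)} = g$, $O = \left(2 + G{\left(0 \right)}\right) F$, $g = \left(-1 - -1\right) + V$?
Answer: $-16271$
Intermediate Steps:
$G{\left(K \right)} = 2 - K$
$F = \frac{5}{6}$ ($F = \left(-5\right) \left(- \frac{1}{6}\right) = \frac{5}{6} \approx 0.83333$)
$g = -88$ ($g = \left(-1 - -1\right) - 88 = \left(-1 + 1\right) - 88 = 0 - 88 = -88$)
$O = \frac{10}{3}$ ($O = \left(2 + \left(2 - 0\right)\right) \frac{5}{6} = \left(2 + \left(2 + 0\right)\right) \frac{5}{6} = \left(2 + 2\right) \frac{5}{6} = 4 \cdot \frac{5}{6} = \frac{10}{3} \approx 3.3333$)
$U{\left(w \right)} = -91$ ($U{\left(w \right)} = -3 - 88 = -91$)
$M - U{\left(O \right)} = -16362 - -91 = -16362 + 91 = -16271$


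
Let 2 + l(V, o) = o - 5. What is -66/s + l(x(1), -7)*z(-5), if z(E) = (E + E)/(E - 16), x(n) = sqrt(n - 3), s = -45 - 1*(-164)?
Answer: -2578/357 ≈ -7.2213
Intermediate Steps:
s = 119 (s = -45 + 164 = 119)
x(n) = sqrt(-3 + n)
z(E) = 2*E/(-16 + E) (z(E) = (2*E)/(-16 + E) = 2*E/(-16 + E))
l(V, o) = -7 + o (l(V, o) = -2 + (o - 5) = -2 + (-5 + o) = -7 + o)
-66/s + l(x(1), -7)*z(-5) = -66/119 + (-7 - 7)*(2*(-5)/(-16 - 5)) = -66*1/119 - 28*(-5)/(-21) = -66/119 - 28*(-5)*(-1)/21 = -66/119 - 14*10/21 = -66/119 - 20/3 = -2578/357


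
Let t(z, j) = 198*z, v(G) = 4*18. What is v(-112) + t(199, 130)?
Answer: 39474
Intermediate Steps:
v(G) = 72
v(-112) + t(199, 130) = 72 + 198*199 = 72 + 39402 = 39474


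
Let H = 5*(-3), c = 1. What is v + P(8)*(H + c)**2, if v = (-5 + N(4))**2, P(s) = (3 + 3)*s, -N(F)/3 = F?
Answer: 9697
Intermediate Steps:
N(F) = -3*F
H = -15
P(s) = 6*s
v = 289 (v = (-5 - 3*4)**2 = (-5 - 12)**2 = (-17)**2 = 289)
v + P(8)*(H + c)**2 = 289 + (6*8)*(-15 + 1)**2 = 289 + 48*(-14)**2 = 289 + 48*196 = 289 + 9408 = 9697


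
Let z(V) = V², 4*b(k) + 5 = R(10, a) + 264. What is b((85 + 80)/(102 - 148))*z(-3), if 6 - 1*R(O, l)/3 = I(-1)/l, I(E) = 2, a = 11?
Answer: 27369/44 ≈ 622.02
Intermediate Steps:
R(O, l) = 18 - 6/l
b(k) = 3041/44 (b(k) = -5/4 + ((18 - 6/11) + 264)/4 = -5/4 + (192/11 + 264)/4 = -5/4 + (¼)*(3096/11) = -5/4 + 774/11 = 3041/44)
b((85 + 80)/(102 - 148))*z(-3) = (3041/44)*(-3)² = (3041/44)*9 = 27369/44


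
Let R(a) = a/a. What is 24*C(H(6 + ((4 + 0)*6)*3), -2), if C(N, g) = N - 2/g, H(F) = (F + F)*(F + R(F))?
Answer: 295800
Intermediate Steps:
R(a) = 1
H(F) = 2*F*(1 + F) (H(F) = (F + F)*(F + 1) = (2*F)*(1 + F) = 2*F*(1 + F))
24*C(H(6 + ((4 + 0)*6)*3), -2) = 24*(2*(6 + ((4 + 0)*6)*3)*(1 + (6 + ((4 + 0)*6)*3)) - 2/(-2)) = 24*(2*(6 + (4*6)*3)*(1 + (6 + (4*6)*3)) - 2*(-½)) = 24*(2*(6 + 24*3)*(1 + (6 + 24*3)) + 1) = 24*(2*(6 + 72)*(1 + (6 + 72)) + 1) = 24*(2*78*(1 + 78) + 1) = 24*(2*78*79 + 1) = 24*(12324 + 1) = 24*12325 = 295800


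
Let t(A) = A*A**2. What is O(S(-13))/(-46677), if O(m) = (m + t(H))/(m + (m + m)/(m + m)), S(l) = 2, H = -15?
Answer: 3373/140031 ≈ 0.024088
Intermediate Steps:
t(A) = A**3
O(m) = (-3375 + m)/(1 + m) (O(m) = (m + (-15)**3)/(m + (m + m)/(m + m)) = (m - 3375)/(m + (2*m)/((2*m))) = (-3375 + m)/(m + (2*m)*(1/(2*m))) = (-3375 + m)/(m + 1) = (-3375 + m)/(1 + m))
O(S(-13))/(-46677) = ((-3375 + 2)/(1 + 2))/(-46677) = (-3373/3)*(-1/46677) = ((1/3)*(-3373))*(-1/46677) = -3373/3*(-1/46677) = 3373/140031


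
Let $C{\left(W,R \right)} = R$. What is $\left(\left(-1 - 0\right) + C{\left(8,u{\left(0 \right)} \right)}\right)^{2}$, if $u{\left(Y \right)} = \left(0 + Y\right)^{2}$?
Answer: $1$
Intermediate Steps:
$u{\left(Y \right)} = Y^{2}$
$\left(\left(-1 - 0\right) + C{\left(8,u{\left(0 \right)} \right)}\right)^{2} = \left(\left(-1 - 0\right) + 0^{2}\right)^{2} = \left(\left(-1 + 0\right) + 0\right)^{2} = \left(-1 + 0\right)^{2} = \left(-1\right)^{2} = 1$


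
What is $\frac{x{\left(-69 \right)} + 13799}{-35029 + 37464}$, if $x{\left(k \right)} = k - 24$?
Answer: $\frac{13706}{2435} \approx 5.6287$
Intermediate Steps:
$x{\left(k \right)} = -24 + k$
$\frac{x{\left(-69 \right)} + 13799}{-35029 + 37464} = \frac{\left(-24 - 69\right) + 13799}{-35029 + 37464} = \frac{-93 + 13799}{2435} = 13706 \cdot \frac{1}{2435} = \frac{13706}{2435}$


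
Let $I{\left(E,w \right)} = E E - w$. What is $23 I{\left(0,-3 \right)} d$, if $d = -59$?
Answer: $-4071$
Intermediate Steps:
$I{\left(E,w \right)} = E^{2} - w$
$23 I{\left(0,-3 \right)} d = 23 \left(0^{2} - -3\right) \left(-59\right) = 23 \left(0 + 3\right) \left(-59\right) = 23 \cdot 3 \left(-59\right) = 69 \left(-59\right) = -4071$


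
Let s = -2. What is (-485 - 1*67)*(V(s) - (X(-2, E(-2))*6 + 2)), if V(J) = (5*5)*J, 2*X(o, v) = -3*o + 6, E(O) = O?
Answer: 48576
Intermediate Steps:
X(o, v) = 3 - 3*o/2 (X(o, v) = (-3*o + 6)/2 = (6 - 3*o)/2 = 3 - 3*o/2)
V(J) = 25*J
(-485 - 1*67)*(V(s) - (X(-2, E(-2))*6 + 2)) = (-485 - 1*67)*(25*(-2) - ((3 - 3/2*(-2))*6 + 2)) = (-485 - 67)*(-50 - ((3 + 3)*6 + 2)) = -552*(-50 - (6*6 + 2)) = -552*(-50 - (36 + 2)) = -552*(-50 - 1*38) = -552*(-50 - 38) = -552*(-88) = 48576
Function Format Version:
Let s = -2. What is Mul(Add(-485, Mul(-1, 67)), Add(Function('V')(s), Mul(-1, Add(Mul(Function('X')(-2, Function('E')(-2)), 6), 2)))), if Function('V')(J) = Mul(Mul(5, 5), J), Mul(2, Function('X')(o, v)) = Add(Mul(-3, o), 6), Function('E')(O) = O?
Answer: 48576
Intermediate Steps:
Function('X')(o, v) = Add(3, Mul(Rational(-3, 2), o)) (Function('X')(o, v) = Mul(Rational(1, 2), Add(Mul(-3, o), 6)) = Mul(Rational(1, 2), Add(6, Mul(-3, o))) = Add(3, Mul(Rational(-3, 2), o)))
Function('V')(J) = Mul(25, J)
Mul(Add(-485, Mul(-1, 67)), Add(Function('V')(s), Mul(-1, Add(Mul(Function('X')(-2, Function('E')(-2)), 6), 2)))) = Mul(Add(-485, Mul(-1, 67)), Add(Mul(25, -2), Mul(-1, Add(Mul(Add(3, Mul(Rational(-3, 2), -2)), 6), 2)))) = Mul(Add(-485, -67), Add(-50, Mul(-1, Add(Mul(Add(3, 3), 6), 2)))) = Mul(-552, Add(-50, Mul(-1, Add(Mul(6, 6), 2)))) = Mul(-552, Add(-50, Mul(-1, Add(36, 2)))) = Mul(-552, Add(-50, Mul(-1, 38))) = Mul(-552, Add(-50, -38)) = Mul(-552, -88) = 48576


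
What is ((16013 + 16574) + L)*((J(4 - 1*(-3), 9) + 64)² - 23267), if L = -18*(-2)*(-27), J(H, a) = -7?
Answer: -632869070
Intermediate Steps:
L = -972 (L = 36*(-27) = -972)
((16013 + 16574) + L)*((J(4 - 1*(-3), 9) + 64)² - 23267) = ((16013 + 16574) - 972)*((-7 + 64)² - 23267) = (32587 - 972)*(57² - 23267) = 31615*(3249 - 23267) = 31615*(-20018) = -632869070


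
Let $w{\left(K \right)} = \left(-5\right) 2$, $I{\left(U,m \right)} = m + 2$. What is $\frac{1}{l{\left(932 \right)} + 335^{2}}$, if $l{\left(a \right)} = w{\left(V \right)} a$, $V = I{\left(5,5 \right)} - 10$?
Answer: $\frac{1}{102905} \approx 9.7177 \cdot 10^{-6}$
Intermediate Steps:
$I{\left(U,m \right)} = 2 + m$
$V = -3$ ($V = \left(2 + 5\right) - 10 = 7 - 10 = -3$)
$w{\left(K \right)} = -10$
$l{\left(a \right)} = - 10 a$
$\frac{1}{l{\left(932 \right)} + 335^{2}} = \frac{1}{\left(-10\right) 932 + 335^{2}} = \frac{1}{-9320 + 112225} = \frac{1}{102905}$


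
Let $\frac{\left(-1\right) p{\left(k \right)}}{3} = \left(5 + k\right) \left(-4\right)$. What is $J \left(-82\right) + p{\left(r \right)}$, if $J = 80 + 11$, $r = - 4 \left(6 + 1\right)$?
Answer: $-7738$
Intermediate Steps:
$r = -28$ ($r = \left(-4\right) 7 = -28$)
$p{\left(k \right)} = 60 + 12 k$ ($p{\left(k \right)} = - 3 \left(5 + k\right) \left(-4\right) = - 3 \left(-20 - 4 k\right) = 60 + 12 k$)
$J = 91$
$J \left(-82\right) + p{\left(r \right)} = 91 \left(-82\right) + \left(60 + 12 \left(-28\right)\right) = -7462 + \left(60 - 336\right) = -7462 - 276 = -7738$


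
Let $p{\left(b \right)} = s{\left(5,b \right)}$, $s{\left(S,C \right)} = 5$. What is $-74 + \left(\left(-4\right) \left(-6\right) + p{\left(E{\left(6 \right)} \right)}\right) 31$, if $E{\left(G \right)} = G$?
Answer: $825$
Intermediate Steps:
$p{\left(b \right)} = 5$
$-74 + \left(\left(-4\right) \left(-6\right) + p{\left(E{\left(6 \right)} \right)}\right) 31 = -74 + \left(\left(-4\right) \left(-6\right) + 5\right) 31 = -74 + \left(24 + 5\right) 31 = -74 + 29 \cdot 31 = -74 + 899 = 825$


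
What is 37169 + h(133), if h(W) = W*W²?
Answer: 2389806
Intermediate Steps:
h(W) = W³
37169 + h(133) = 37169 + 133³ = 37169 + 2352637 = 2389806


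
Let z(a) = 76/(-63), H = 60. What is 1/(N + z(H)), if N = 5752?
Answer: 63/362300 ≈ 0.00017389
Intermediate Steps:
z(a) = -76/63 (z(a) = 76*(-1/63) = -76/63)
1/(N + z(H)) = 1/(5752 - 76/63) = 1/(362300/63) = 63/362300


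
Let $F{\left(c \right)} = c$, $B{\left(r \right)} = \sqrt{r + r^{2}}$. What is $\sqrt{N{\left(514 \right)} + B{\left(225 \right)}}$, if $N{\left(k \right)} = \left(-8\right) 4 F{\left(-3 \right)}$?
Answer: $\sqrt{96 + 15 \sqrt{226}} \approx 17.93$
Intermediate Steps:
$N{\left(k \right)} = 96$ ($N{\left(k \right)} = \left(-8\right) 4 \left(-3\right) = \left(-32\right) \left(-3\right) = 96$)
$\sqrt{N{\left(514 \right)} + B{\left(225 \right)}} = \sqrt{96 + \sqrt{225 \left(1 + 225\right)}} = \sqrt{96 + \sqrt{225 \cdot 226}} = \sqrt{96 + \sqrt{50850}} = \sqrt{96 + 15 \sqrt{226}}$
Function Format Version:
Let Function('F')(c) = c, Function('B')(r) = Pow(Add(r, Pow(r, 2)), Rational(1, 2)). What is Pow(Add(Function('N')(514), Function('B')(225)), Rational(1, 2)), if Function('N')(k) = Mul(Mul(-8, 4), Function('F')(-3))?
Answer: Pow(Add(96, Mul(15, Pow(226, Rational(1, 2)))), Rational(1, 2)) ≈ 17.930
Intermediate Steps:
Function('N')(k) = 96 (Function('N')(k) = Mul(Mul(-8, 4), -3) = Mul(-32, -3) = 96)
Pow(Add(Function('N')(514), Function('B')(225)), Rational(1, 2)) = Pow(Add(96, Pow(Mul(225, Add(1, 225)), Rational(1, 2))), Rational(1, 2)) = Pow(Add(96, Pow(Mul(225, 226), Rational(1, 2))), Rational(1, 2)) = Pow(Add(96, Pow(50850, Rational(1, 2))), Rational(1, 2)) = Pow(Add(96, Mul(15, Pow(226, Rational(1, 2)))), Rational(1, 2))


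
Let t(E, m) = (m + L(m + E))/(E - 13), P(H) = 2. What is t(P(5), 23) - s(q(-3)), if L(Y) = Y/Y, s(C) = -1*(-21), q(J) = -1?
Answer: -255/11 ≈ -23.182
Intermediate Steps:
s(C) = 21
L(Y) = 1
t(E, m) = (1 + m)/(-13 + E) (t(E, m) = (m + 1)/(E - 13) = (1 + m)/(-13 + E))
t(P(5), 23) - s(q(-3)) = (1 + 23)/(-13 + 2) - 1*21 = 24/(-11) - 21 = -1/11*24 - 21 = -24/11 - 21 = -255/11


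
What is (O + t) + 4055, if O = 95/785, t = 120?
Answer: 655494/157 ≈ 4175.1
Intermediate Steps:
O = 19/157 (O = 95*(1/785) = 19/157 ≈ 0.12102)
(O + t) + 4055 = (19/157 + 120) + 4055 = 18859/157 + 4055 = 655494/157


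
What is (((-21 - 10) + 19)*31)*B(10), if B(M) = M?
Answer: -3720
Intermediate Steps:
(((-21 - 10) + 19)*31)*B(10) = (((-21 - 10) + 19)*31)*10 = ((-31 + 19)*31)*10 = -12*31*10 = -372*10 = -3720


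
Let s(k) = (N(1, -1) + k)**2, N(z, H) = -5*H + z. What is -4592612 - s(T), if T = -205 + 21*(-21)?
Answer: -5002212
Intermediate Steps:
N(z, H) = z - 5*H
T = -646 (T = -205 - 441 = -646)
s(k) = (6 + k)**2 (s(k) = ((1 - 5*(-1)) + k)**2 = ((1 + 5) + k)**2 = (6 + k)**2)
-4592612 - s(T) = -4592612 - (6 - 646)**2 = -4592612 - 1*(-640)**2 = -4592612 - 1*409600 = -4592612 - 409600 = -5002212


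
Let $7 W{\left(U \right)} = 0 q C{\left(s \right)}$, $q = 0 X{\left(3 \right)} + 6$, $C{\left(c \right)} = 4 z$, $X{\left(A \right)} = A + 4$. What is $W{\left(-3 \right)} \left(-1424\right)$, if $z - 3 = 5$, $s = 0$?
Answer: $0$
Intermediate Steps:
$z = 8$ ($z = 3 + 5 = 8$)
$X{\left(A \right)} = 4 + A$
$C{\left(c \right)} = 32$ ($C{\left(c \right)} = 4 \cdot 8 = 32$)
$q = 6$ ($q = 0 \left(4 + 3\right) + 6 = 0 \cdot 7 + 6 = 0 + 6 = 6$)
$W{\left(U \right)} = 0$ ($W{\left(U \right)} = \frac{0 \cdot 6 \cdot 32}{7} = \frac{0 \cdot 32}{7} = \frac{1}{7} \cdot 0 = 0$)
$W{\left(-3 \right)} \left(-1424\right) = 0 \left(-1424\right) = 0$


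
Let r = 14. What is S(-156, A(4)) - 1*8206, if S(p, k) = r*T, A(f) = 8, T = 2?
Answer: -8178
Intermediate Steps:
S(p, k) = 28 (S(p, k) = 14*2 = 28)
S(-156, A(4)) - 1*8206 = 28 - 1*8206 = 28 - 8206 = -8178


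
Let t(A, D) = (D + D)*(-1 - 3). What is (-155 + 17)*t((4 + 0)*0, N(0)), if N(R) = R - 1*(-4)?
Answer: 4416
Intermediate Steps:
N(R) = 4 + R (N(R) = R + 4 = 4 + R)
t(A, D) = -8*D (t(A, D) = (2*D)*(-4) = -8*D)
(-155 + 17)*t((4 + 0)*0, N(0)) = (-155 + 17)*(-8*(4 + 0)) = -(-1104)*4 = -138*(-32) = 4416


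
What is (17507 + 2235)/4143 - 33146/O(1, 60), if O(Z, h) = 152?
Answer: -67161547/314868 ≈ -213.30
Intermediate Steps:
(17507 + 2235)/4143 - 33146/O(1, 60) = (17507 + 2235)/4143 - 33146/152 = 19742*(1/4143) - 33146*1/152 = 19742/4143 - 16573/76 = -67161547/314868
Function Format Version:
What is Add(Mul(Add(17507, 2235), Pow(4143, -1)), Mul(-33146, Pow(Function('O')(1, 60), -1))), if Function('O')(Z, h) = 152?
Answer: Rational(-67161547, 314868) ≈ -213.30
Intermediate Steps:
Add(Mul(Add(17507, 2235), Pow(4143, -1)), Mul(-33146, Pow(Function('O')(1, 60), -1))) = Add(Mul(Add(17507, 2235), Pow(4143, -1)), Mul(-33146, Pow(152, -1))) = Add(Mul(19742, Rational(1, 4143)), Mul(-33146, Rational(1, 152))) = Add(Rational(19742, 4143), Rational(-16573, 76)) = Rational(-67161547, 314868)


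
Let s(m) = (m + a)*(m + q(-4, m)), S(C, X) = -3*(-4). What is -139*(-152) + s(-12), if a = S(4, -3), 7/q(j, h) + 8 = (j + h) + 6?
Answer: 21128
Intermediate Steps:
S(C, X) = 12
q(j, h) = 7/(-2 + h + j) (q(j, h) = 7/(-8 + ((j + h) + 6)) = 7/(-8 + ((h + j) + 6)) = 7/(-8 + (6 + h + j)) = 7/(-2 + h + j))
a = 12
s(m) = (12 + m)*(m + 7/(-6 + m)) (s(m) = (m + 12)*(m + 7/(-2 + m - 4)) = (12 + m)*(m + 7/(-6 + m)))
-139*(-152) + s(-12) = -139*(-152) + (84 + 7*(-12) - 12*(-6 - 12)*(12 - 12))/(-6 - 12) = 21128 + (84 - 84 - 12*(-18)*0)/(-18) = 21128 - (84 - 84 + 0)/18 = 21128 - 1/18*0 = 21128 + 0 = 21128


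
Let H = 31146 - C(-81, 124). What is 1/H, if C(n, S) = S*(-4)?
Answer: 1/31642 ≈ 3.1604e-5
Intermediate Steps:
C(n, S) = -4*S
H = 31642 (H = 31146 - (-4)*124 = 31146 - 1*(-496) = 31146 + 496 = 31642)
1/H = 1/31642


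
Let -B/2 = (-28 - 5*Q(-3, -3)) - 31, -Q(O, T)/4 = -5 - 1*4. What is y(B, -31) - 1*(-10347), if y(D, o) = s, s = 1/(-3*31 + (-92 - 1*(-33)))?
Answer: 1572743/152 ≈ 10347.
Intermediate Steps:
Q(O, T) = 36 (Q(O, T) = -4*(-5 - 1*4) = -4*(-5 - 4) = -4*(-9) = 36)
B = 478 (B = -2*((-28 - 5*36) - 31) = -2*((-28 - 180) - 31) = -2*(-208 - 31) = -2*(-239) = 478)
s = -1/152 (s = 1/(-93 + (-92 + 33)) = 1/(-93 - 59) = 1/(-152) = -1/152 ≈ -0.0065789)
y(D, o) = -1/152
y(B, -31) - 1*(-10347) = -1/152 - 1*(-10347) = -1/152 + 10347 = 1572743/152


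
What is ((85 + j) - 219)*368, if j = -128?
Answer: -96416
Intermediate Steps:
((85 + j) - 219)*368 = ((85 - 128) - 219)*368 = (-43 - 219)*368 = -262*368 = -96416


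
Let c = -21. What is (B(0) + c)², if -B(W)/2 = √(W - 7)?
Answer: 413 + 84*I*√7 ≈ 413.0 + 222.24*I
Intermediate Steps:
B(W) = -2*√(-7 + W) (B(W) = -2*√(W - 7) = -2*√(-7 + W))
(B(0) + c)² = (-2*√(-7 + 0) - 21)² = (-2*I*√7 - 21)² = (-21 - 2*I*√7)²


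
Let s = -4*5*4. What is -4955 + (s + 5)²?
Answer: 670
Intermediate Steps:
s = -80 (s = -20*4 = -80)
-4955 + (s + 5)² = -4955 + (-80 + 5)² = -4955 + (-75)² = -4955 + 5625 = 670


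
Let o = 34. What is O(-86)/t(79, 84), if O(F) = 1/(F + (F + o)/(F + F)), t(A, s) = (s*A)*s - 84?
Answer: -43/2053797900 ≈ -2.0937e-8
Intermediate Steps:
t(A, s) = -84 + A*s² (t(A, s) = (A*s)*s - 84 = A*s² - 84 = -84 + A*s²)
O(F) = 1/(F + (34 + F)/(2*F)) (O(F) = 1/(F + (F + 34)/(F + F)) = 1/(F + (34 + F)/((2*F))) = 1/(F + (34 + F)*(1/(2*F))) = 1/(F + (34 + F)/(2*F)))
O(-86)/t(79, 84) = (2*(-86)/(34 - 86 + 2*(-86)²))/(-84 + 79*84²) = (2*(-86)/(34 - 86 + 2*7396))/(-84 + 79*7056) = (2*(-86)/(34 - 86 + 14792))/(-84 + 557424) = (2*(-86)/14740)/557340 = (2*(-86)*(1/14740))*(1/557340) = -43/3685*1/557340 = -43/2053797900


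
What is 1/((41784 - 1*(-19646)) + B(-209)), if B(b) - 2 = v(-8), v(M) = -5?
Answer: 1/61427 ≈ 1.6279e-5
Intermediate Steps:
B(b) = -3 (B(b) = 2 - 5 = -3)
1/((41784 - 1*(-19646)) + B(-209)) = 1/((41784 - 1*(-19646)) - 3) = 1/((41784 + 19646) - 3) = 1/(61430 - 3) = 1/61427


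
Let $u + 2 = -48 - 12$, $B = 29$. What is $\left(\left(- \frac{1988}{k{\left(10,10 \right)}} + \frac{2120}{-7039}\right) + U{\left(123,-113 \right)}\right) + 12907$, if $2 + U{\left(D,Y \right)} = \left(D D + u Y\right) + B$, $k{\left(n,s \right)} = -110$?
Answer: $\frac{13583668171}{387145} \approx 35087.0$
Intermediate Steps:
$u = -62$ ($u = -2 - 60 = -62$)
$U{\left(D,Y \right)} = 27 + D^{2} - 62 Y$ ($U{\left(D,Y \right)} = -2 + \left(\left(D D - 62 Y\right) + 29\right) = -2 + \left(\left(D^{2} - 62 Y\right) + 29\right) = -2 + \left(29 + D^{2} - 62 Y\right) = 27 + D^{2} - 62 Y$)
$\left(\left(- \frac{1988}{k{\left(10,10 \right)}} + \frac{2120}{-7039}\right) + U{\left(123,-113 \right)}\right) + 12907 = \left(\left(- \frac{1988}{-110} + \frac{2120}{-7039}\right) + \left(27 + 123^{2} - -7006\right)\right) + 12907 = \left(\left(\left(-1988\right) \left(- \frac{1}{110}\right) + 2120 \left(- \frac{1}{7039}\right)\right) + \left(27 + 15129 + 7006\right)\right) + 12907 = \left(\left(\frac{994}{55} - \frac{2120}{7039}\right) + 22162\right) + 12907 = \left(\frac{6880166}{387145} + 22162\right) + 12907 = \frac{8586787656}{387145} + 12907 = \frac{13583668171}{387145}$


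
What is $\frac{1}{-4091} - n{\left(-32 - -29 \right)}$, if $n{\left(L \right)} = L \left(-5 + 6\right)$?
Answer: $\frac{12272}{4091} \approx 2.9998$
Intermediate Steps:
$n{\left(L \right)} = L$ ($n{\left(L \right)} = L 1 = L$)
$\frac{1}{-4091} - n{\left(-32 - -29 \right)} = \frac{1}{-4091} - \left(-32 - -29\right) = - \frac{1}{4091} - \left(-32 + 29\right) = - \frac{1}{4091} - -3 = - \frac{1}{4091} + 3 = \frac{12272}{4091}$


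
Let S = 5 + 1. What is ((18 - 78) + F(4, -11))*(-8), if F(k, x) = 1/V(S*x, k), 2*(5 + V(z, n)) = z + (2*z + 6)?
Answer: 48488/101 ≈ 480.08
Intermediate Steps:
S = 6
V(z, n) = -2 + 3*z/2 (V(z, n) = -5 + (z + (2*z + 6))/2 = -5 + (z + (6 + 2*z))/2 = -5 + (6 + 3*z)/2 = -5 + (3 + 3*z/2) = -2 + 3*z/2)
F(k, x) = 1/(-2 + 9*x) (F(k, x) = 1/(-2 + 3*(6*x)/2) = 1/(-2 + 9*x))
((18 - 78) + F(4, -11))*(-8) = ((18 - 78) + 1/(-2 + 9*(-11)))*(-8) = (-60 + 1/(-2 - 99))*(-8) = (-60 + 1/(-101))*(-8) = (-60 - 1/101)*(-8) = -6061/101*(-8) = 48488/101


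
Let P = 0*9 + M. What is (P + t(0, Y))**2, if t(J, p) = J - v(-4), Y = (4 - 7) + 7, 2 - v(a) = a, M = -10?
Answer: 256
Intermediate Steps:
v(a) = 2 - a
Y = 4 (Y = -3 + 7 = 4)
t(J, p) = -6 + J (t(J, p) = J - (2 - 1*(-4)) = J - (2 + 4) = J - 1*6 = J - 6 = -6 + J)
P = -10 (P = 0*9 - 10 = 0 - 10 = -10)
(P + t(0, Y))**2 = (-10 + (-6 + 0))**2 = (-10 - 6)**2 = (-16)**2 = 256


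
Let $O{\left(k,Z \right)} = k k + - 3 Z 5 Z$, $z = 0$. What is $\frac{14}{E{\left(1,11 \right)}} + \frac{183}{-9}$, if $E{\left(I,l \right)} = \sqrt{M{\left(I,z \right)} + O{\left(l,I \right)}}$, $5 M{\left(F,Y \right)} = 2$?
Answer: $- \frac{61}{3} + \frac{\sqrt{665}}{19} \approx -18.976$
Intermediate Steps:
$M{\left(F,Y \right)} = \frac{2}{5}$ ($M{\left(F,Y \right)} = \frac{1}{5} \cdot 2 = \frac{2}{5}$)
$O{\left(k,Z \right)} = k^{2} - 15 Z^{2}$ ($O{\left(k,Z \right)} = k^{2} + - 15 Z Z = k^{2} - 15 Z^{2}$)
$E{\left(I,l \right)} = \sqrt{\frac{2}{5} + l^{2} - 15 I^{2}}$ ($E{\left(I,l \right)} = \sqrt{\frac{2}{5} - \left(- l^{2} + 15 I^{2}\right)} = \sqrt{\frac{2}{5} + l^{2} - 15 I^{2}}$)
$\frac{14}{E{\left(1,11 \right)}} + \frac{183}{-9} = \frac{14}{\frac{1}{5} \sqrt{10 - 375 \cdot 1^{2} + 25 \cdot 11^{2}}} + \frac{183}{-9} = \frac{14}{\frac{1}{5} \sqrt{10 - 375 + 25 \cdot 121}} + 183 \left(- \frac{1}{9}\right) = \frac{14}{\frac{1}{5} \sqrt{10 - 375 + 3025}} - \frac{61}{3} = \frac{14}{\frac{1}{5} \sqrt{2660}} - \frac{61}{3} = \frac{14}{\frac{1}{5} \cdot 2 \sqrt{665}} - \frac{61}{3} = \frac{14}{\frac{2}{5} \sqrt{665}} - \frac{61}{3} = 14 \frac{\sqrt{665}}{266} - \frac{61}{3} = \frac{\sqrt{665}}{19} - \frac{61}{3} = - \frac{61}{3} + \frac{\sqrt{665}}{19}$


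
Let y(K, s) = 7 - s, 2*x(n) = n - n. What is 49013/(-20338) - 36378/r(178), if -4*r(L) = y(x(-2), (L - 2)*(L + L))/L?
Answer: -58871991045/141572818 ≈ -415.84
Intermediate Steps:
x(n) = 0 (x(n) = (n - n)/2 = (1/2)*0 = 0)
r(L) = -(7 - 2*L*(-2 + L))/(4*L) (r(L) = -(7 - (L - 2)*(L + L))/(4*L) = -(7 - (-2 + L)*2*L)/(4*L) = -(7 - 2*L*(-2 + L))/(4*L))
49013/(-20338) - 36378/r(178) = 49013/(-20338) - 36378/(-1 + (1/2)*178 - 7/4/178) = 49013*(-1/20338) - 36378/(-1 + 89 - 7/4*1/178) = -49013/20338 - 36378/(-1 + 89 - 7/712) = -49013/20338 - 36378/62649/712 = -49013/20338 - 36378*712/62649 = -49013/20338 - 2877904/6961 = -58871991045/141572818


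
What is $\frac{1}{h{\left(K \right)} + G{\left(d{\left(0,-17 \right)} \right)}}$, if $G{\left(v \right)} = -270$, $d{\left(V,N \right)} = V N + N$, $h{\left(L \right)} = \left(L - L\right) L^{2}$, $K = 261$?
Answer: $- \frac{1}{270} \approx -0.0037037$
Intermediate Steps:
$h{\left(L \right)} = 0$ ($h{\left(L \right)} = 0 L^{2} = 0$)
$d{\left(V,N \right)} = N + N V$ ($d{\left(V,N \right)} = N V + N = N + N V$)
$\frac{1}{h{\left(K \right)} + G{\left(d{\left(0,-17 \right)} \right)}} = \frac{1}{0 - 270} = \frac{1}{-270} = - \frac{1}{270}$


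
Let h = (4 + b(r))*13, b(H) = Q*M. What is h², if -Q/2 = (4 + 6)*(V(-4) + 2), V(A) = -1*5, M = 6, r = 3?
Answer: 22391824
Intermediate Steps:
V(A) = -5
Q = 60 (Q = -2*(4 + 6)*(-5 + 2) = -20*(-3) = -2*(-30) = 60)
b(H) = 360 (b(H) = 60*6 = 360)
h = 4732 (h = (4 + 360)*13 = 364*13 = 4732)
h² = 4732² = 22391824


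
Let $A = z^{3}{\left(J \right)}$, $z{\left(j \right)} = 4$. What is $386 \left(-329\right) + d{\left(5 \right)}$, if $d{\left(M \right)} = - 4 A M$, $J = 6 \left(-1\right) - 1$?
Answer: $-128274$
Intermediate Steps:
$J = -7$ ($J = -6 - 1 = -7$)
$A = 64$ ($A = 4^{3} = 64$)
$d{\left(M \right)} = - 256 M$ ($d{\left(M \right)} = \left(-4\right) 64 M = - 256 M$)
$386 \left(-329\right) + d{\left(5 \right)} = 386 \left(-329\right) - 1280 = -126994 - 1280 = -128274$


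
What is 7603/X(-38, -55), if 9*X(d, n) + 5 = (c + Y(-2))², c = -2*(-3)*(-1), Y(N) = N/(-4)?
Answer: 273708/101 ≈ 2710.0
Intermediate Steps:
Y(N) = -N/4 (Y(N) = N*(-¼) = -N/4)
c = -6 (c = 6*(-1) = -6)
X(d, n) = 101/36 (X(d, n) = -5/9 + (-6 - ¼*(-2))²/9 = -5/9 + (-6 + ½)²/9 = -5/9 + (-11/2)²/9 = -5/9 + (⅑)*(121/4) = -5/9 + 121/36 = 101/36)
7603/X(-38, -55) = 7603/(101/36) = 7603*(36/101) = 273708/101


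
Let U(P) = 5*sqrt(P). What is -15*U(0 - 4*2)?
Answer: -150*I*sqrt(2) ≈ -212.13*I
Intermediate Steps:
-15*U(0 - 4*2) = -15*5*sqrt(0 - 4*2) = -15*5*sqrt(0 - 8) = -15*5*sqrt(-8) = -15*5*(2*I*sqrt(2)) = -15*10*I*sqrt(2) = -150*I*sqrt(2)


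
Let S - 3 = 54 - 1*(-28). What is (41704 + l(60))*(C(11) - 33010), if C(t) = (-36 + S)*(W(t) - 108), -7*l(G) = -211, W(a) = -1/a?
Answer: -123098902569/77 ≈ -1.5987e+9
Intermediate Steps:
l(G) = 211/7 (l(G) = -⅐*(-211) = 211/7)
S = 85 (S = 3 + (54 - 1*(-28)) = 3 + (54 + 28) = 3 + 82 = 85)
C(t) = -5292 - 49/t (C(t) = (-36 + 85)*(-1/t - 108) = 49*(-108 - 1/t) = -5292 - 49/t)
(41704 + l(60))*(C(11) - 33010) = (41704 + 211/7)*((-5292 - 49/11) - 33010) = 292139*((-5292 - 49*1/11) - 33010)/7 = 292139*((-5292 - 49/11) - 33010)/7 = 292139*(-58261/11 - 33010)/7 = (292139/7)*(-421371/11) = -123098902569/77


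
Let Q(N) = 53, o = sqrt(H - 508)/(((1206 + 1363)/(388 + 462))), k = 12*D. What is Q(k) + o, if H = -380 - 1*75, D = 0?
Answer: 53 + 2550*I*sqrt(107)/2569 ≈ 53.0 + 10.268*I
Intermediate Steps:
H = -455 (H = -380 - 75 = -455)
k = 0 (k = 12*0 = 0)
o = 2550*I*sqrt(107)/2569 (o = sqrt(-455 - 508)/(((1206 + 1363)/(388 + 462))) = sqrt(-963)/((2569/850)) = (3*I*sqrt(107))/((2569*(1/850))) = (3*I*sqrt(107))/(2569/850) = (3*I*sqrt(107))*(850/2569) = 2550*I*sqrt(107)/2569 ≈ 10.268*I)
Q(k) + o = 53 + 2550*I*sqrt(107)/2569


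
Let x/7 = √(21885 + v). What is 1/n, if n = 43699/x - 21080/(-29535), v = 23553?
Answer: -18482537906448/22197172896677659 + 3557805693519*√45438/22197172896677659 ≈ 0.033333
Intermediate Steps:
x = 7*√45438 (x = 7*√(21885 + 23553) = 7*√45438 ≈ 1492.1)
n = 4216/5907 + 43699*√45438/318066 (n = 43699/((7*√45438)) - 21080/(-29535) = 43699*(√45438/318066) - 21080*(-1/29535) = 43699*√45438/318066 + 4216/5907 = 4216/5907 + 43699*√45438/318066 ≈ 30.000)
1/n = 1/(4216/5907 + 43699*√45438/318066)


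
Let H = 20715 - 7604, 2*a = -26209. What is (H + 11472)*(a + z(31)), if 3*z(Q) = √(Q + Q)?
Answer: -644295847/2 + 24583*√62/3 ≈ -3.2208e+8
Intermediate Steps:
a = -26209/2 (a = (½)*(-26209) = -26209/2 ≈ -13105.)
H = 13111
z(Q) = √2*√Q/3 (z(Q) = √(Q + Q)/3 = √(2*Q)/3 = (√2*√Q)/3 = √2*√Q/3)
(H + 11472)*(a + z(31)) = (13111 + 11472)*(-26209/2 + √2*√31/3) = 24583*(-26209/2 + √62/3) = -644295847/2 + 24583*√62/3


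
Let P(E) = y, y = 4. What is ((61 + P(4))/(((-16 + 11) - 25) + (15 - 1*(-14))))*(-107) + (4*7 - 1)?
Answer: 6982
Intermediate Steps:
P(E) = 4
((61 + P(4))/(((-16 + 11) - 25) + (15 - 1*(-14))))*(-107) + (4*7 - 1) = ((61 + 4)/(((-16 + 11) - 25) + (15 - 1*(-14))))*(-107) + (4*7 - 1) = (65/((-5 - 25) + (15 + 14)))*(-107) + (28 - 1) = (65/(-30 + 29))*(-107) + 27 = (65/(-1))*(-107) + 27 = (65*(-1))*(-107) + 27 = -65*(-107) + 27 = 6955 + 27 = 6982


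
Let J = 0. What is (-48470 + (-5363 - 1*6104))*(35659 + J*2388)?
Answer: -2137293483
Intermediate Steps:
(-48470 + (-5363 - 1*6104))*(35659 + J*2388) = (-48470 + (-5363 - 1*6104))*(35659 + 0*2388) = (-48470 + (-5363 - 6104))*(35659 + 0) = (-48470 - 11467)*35659 = -59937*35659 = -2137293483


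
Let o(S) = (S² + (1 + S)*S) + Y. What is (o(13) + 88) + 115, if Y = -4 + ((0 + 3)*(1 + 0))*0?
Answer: 550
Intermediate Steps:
Y = -4 (Y = -4 + (3*1)*0 = -4 + 3*0 = -4 + 0 = -4)
o(S) = -4 + S² + S*(1 + S) (o(S) = (S² + (1 + S)*S) - 4 = (S² + S*(1 + S)) - 4 = -4 + S² + S*(1 + S))
(o(13) + 88) + 115 = ((-4 + 13 + 2*13²) + 88) + 115 = ((-4 + 13 + 2*169) + 88) + 115 = ((-4 + 13 + 338) + 88) + 115 = (347 + 88) + 115 = 435 + 115 = 550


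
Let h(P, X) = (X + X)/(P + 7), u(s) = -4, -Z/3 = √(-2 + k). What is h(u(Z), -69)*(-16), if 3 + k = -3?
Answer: 736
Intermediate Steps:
k = -6 (k = -3 - 3 = -6)
Z = -6*I*√2 (Z = -3*√(-2 - 6) = -6*I*√2 ≈ -8.4853*I)
h(P, X) = 2*X/(7 + P) (h(P, X) = (2*X)/(7 + P) = 2*X/(7 + P))
h(u(Z), -69)*(-16) = (2*(-69)/(7 - 4))*(-16) = (2*(-69)/3)*(-16) = (2*(-69)*(⅓))*(-16) = -46*(-16) = 736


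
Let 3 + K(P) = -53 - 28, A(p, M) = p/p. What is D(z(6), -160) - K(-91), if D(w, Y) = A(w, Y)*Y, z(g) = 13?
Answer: -76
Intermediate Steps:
A(p, M) = 1
D(w, Y) = Y (D(w, Y) = 1*Y = Y)
K(P) = -84 (K(P) = -3 + (-53 - 28) = -3 - 81 = -84)
D(z(6), -160) - K(-91) = -160 - 1*(-84) = -160 + 84 = -76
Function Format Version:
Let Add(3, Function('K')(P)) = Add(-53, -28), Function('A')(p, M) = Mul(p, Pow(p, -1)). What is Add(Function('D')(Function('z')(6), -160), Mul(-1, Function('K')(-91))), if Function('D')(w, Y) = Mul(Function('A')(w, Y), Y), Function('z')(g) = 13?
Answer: -76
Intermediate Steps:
Function('A')(p, M) = 1
Function('D')(w, Y) = Y (Function('D')(w, Y) = Mul(1, Y) = Y)
Function('K')(P) = -84 (Function('K')(P) = Add(-3, Add(-53, -28)) = Add(-3, -81) = -84)
Add(Function('D')(Function('z')(6), -160), Mul(-1, Function('K')(-91))) = Add(-160, Mul(-1, -84)) = Add(-160, 84) = -76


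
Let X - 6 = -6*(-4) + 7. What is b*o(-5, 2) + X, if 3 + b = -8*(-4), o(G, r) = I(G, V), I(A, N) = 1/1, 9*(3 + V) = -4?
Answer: 66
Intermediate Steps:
V = -31/9 (V = -3 + (⅑)*(-4) = -3 - 4/9 = -31/9 ≈ -3.4444)
I(A, N) = 1
X = 37 (X = 6 + (-6*(-4) + 7) = 6 + (24 + 7) = 6 + 31 = 37)
o(G, r) = 1
b = 29 (b = -3 - 8*(-4) = -3 + 32 = 29)
b*o(-5, 2) + X = 29*1 + 37 = 29 + 37 = 66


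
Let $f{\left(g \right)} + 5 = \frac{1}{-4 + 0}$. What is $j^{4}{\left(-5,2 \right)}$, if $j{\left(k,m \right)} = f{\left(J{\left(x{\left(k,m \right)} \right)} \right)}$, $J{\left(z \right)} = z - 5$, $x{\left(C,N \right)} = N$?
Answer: $\frac{194481}{256} \approx 759.69$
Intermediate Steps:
$J{\left(z \right)} = -5 + z$ ($J{\left(z \right)} = z - 5 = -5 + z$)
$f{\left(g \right)} = - \frac{21}{4}$ ($f{\left(g \right)} = -5 + \frac{1}{-4 + 0} = -5 + \frac{1}{-4} = -5 - \frac{1}{4} = - \frac{21}{4}$)
$j{\left(k,m \right)} = - \frac{21}{4}$
$j^{4}{\left(-5,2 \right)} = \left(- \frac{21}{4}\right)^{4} = \frac{194481}{256}$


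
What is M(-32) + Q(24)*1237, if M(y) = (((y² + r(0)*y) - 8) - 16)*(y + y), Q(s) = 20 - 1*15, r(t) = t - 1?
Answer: -59863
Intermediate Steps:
r(t) = -1 + t
Q(s) = 5 (Q(s) = 20 - 15 = 5)
M(y) = 2*y*(-24 + y² - y) (M(y) = (((y² + (-1 + 0)*y) - 8) - 16)*(y + y) = (((y² - y) - 8) - 16)*(2*y) = ((-8 + y² - y) - 16)*(2*y) = (-24 + y² - y)*(2*y) = 2*y*(-24 + y² - y))
M(-32) + Q(24)*1237 = 2*(-32)*(-24 + (-32)² - 1*(-32)) + 5*1237 = 2*(-32)*(-24 + 1024 + 32) + 6185 = 2*(-32)*1032 + 6185 = -66048 + 6185 = -59863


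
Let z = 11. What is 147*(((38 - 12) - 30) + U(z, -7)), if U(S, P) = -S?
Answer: -2205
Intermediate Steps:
147*(((38 - 12) - 30) + U(z, -7)) = 147*(((38 - 12) - 30) - 1*11) = 147*((26 - 30) - 11) = 147*(-4 - 11) = 147*(-15) = -2205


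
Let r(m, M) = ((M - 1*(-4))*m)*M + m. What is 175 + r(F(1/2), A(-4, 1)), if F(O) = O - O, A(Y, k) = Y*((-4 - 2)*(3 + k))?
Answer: 175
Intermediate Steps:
A(Y, k) = Y*(-18 - 6*k) (A(Y, k) = Y*(-6*(3 + k)) = Y*(-18 - 6*k))
F(O) = 0
r(m, M) = m + M*m*(4 + M) (r(m, M) = ((M + 4)*m)*M + m = ((4 + M)*m)*M + m = (m*(4 + M))*M + m = M*m*(4 + M) + m = m + M*m*(4 + M))
175 + r(F(1/2), A(-4, 1)) = 175 + 0*(1 + (-6*(-4)*(3 + 1))² + 4*(-6*(-4)*(3 + 1))) = 175 + 0*(1 + (-6*(-4)*4)² + 4*(-6*(-4)*4)) = 175 + 0*(1 + 96² + 4*96) = 175 + 0*(1 + 9216 + 384) = 175 + 0*9601 = 175 + 0 = 175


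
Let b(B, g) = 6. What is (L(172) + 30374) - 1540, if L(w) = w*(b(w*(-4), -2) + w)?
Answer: 59450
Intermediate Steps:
L(w) = w*(6 + w)
(L(172) + 30374) - 1540 = (172*(6 + 172) + 30374) - 1540 = (172*178 + 30374) - 1540 = (30616 + 30374) - 1540 = 60990 - 1540 = 59450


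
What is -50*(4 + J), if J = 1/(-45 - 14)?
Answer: -11750/59 ≈ -199.15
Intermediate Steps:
J = -1/59 (J = 1/(-59) = -1/59 ≈ -0.016949)
-50*(4 + J) = -50*(4 - 1/59) = -50*235/59 = -11750/59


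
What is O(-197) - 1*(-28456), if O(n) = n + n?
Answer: 28062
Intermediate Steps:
O(n) = 2*n
O(-197) - 1*(-28456) = 2*(-197) - 1*(-28456) = -394 + 28456 = 28062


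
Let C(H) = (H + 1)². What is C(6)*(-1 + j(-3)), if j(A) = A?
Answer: -196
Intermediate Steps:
C(H) = (1 + H)²
C(6)*(-1 + j(-3)) = (1 + 6)²*(-1 - 3) = 7²*(-4) = 49*(-4) = -196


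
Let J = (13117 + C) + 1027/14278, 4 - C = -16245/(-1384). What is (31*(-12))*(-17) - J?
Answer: -67041653301/9880376 ≈ -6785.3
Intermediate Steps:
C = -10709/1384 (C = 4 - (-16245)/(-1384) = 4 - (-16245)*(-1)/1384 = 4 - 1*16245/1384 = 4 - 16245/1384 = -10709/1384 ≈ -7.7377)
J = 129525151125/9880376 (J = (13117 - 10709/1384) + 1027/14278 = 18143219/1384 + 1027*(1/14278) = 18143219/1384 + 1027/14278 = 129525151125/9880376 ≈ 13109.)
(31*(-12))*(-17) - J = (31*(-12))*(-17) - 1*129525151125/9880376 = -372*(-17) - 129525151125/9880376 = 6324 - 129525151125/9880376 = -67041653301/9880376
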